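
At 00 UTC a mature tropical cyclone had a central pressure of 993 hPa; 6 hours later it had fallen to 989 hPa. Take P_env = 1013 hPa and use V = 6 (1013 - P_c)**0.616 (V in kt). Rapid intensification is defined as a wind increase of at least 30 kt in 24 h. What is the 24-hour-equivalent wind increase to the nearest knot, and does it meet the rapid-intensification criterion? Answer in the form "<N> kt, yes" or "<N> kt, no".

18 kt, no

V₁: ΔP = 20, V ≈ 6 × 20^0.616 ≈ 37.98 kt.
V₂: ΔP = 24, V ≈ 6 × 24^0.616 ≈ 42.50 kt.
ΔV over 6 h = 4.52 kt → 24 h equivalent = 4.52 × 24/6 ≈ 18.08 kt.
18 kt < 30 kt ⇒ not rapid intensification.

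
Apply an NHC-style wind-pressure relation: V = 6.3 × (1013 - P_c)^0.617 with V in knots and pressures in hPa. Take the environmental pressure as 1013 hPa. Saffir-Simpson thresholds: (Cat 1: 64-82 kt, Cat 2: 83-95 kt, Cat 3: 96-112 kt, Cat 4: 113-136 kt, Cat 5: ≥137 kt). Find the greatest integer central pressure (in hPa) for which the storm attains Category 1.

Category 1 begins at V = 64 kt.
Required ΔP = (64/6.3)^(1/0.617) = 10.159^1.621 ≈ 42.84 hPa.
P_c ≤ 1013 − 42.84 = 970.16, so the highest integer P_c is 970 hPa.

970 hPa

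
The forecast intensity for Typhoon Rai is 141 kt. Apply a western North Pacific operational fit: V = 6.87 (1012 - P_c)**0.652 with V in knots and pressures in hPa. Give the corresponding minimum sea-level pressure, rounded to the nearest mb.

ΔP = (V / 6.87)^(1/0.652) = (141/6.87)^1.534.
141/6.87 = 20.524; 20.524^1.534 ≈ 102.96 mb.
P_c = 1012 − 102.96 = 909.04 ≈ 909 mb.

909 mb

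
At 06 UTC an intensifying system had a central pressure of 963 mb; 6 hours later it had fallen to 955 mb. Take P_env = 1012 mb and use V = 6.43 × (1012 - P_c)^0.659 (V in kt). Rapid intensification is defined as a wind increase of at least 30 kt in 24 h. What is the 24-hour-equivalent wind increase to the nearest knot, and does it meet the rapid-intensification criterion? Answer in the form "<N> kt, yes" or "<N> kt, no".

35 kt, yes

V₁: ΔP = 49, V ≈ 6.43 × 49^0.659 ≈ 83.57 kt.
V₂: ΔP = 57, V ≈ 6.43 × 57^0.659 ≈ 92.33 kt.
ΔV over 6 h = 8.76 kt → 24 h equivalent = 8.76 × 24/6 ≈ 35.04 kt.
35 kt ≥ 30 kt ⇒ rapid intensification.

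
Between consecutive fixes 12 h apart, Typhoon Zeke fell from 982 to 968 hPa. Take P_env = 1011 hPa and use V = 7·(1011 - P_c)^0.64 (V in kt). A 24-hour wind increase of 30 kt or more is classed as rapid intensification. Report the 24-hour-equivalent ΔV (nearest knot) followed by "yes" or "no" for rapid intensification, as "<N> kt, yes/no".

V₁: ΔP = 29, V ≈ 7 × 29^0.64 ≈ 60.40 kt.
V₂: ΔP = 43, V ≈ 7 × 43^0.64 ≈ 77.72 kt.
ΔV over 12 h = 17.32 kt → 24 h equivalent = 17.32 × 24/12 ≈ 34.64 kt.
35 kt ≥ 30 kt ⇒ rapid intensification.

35 kt, yes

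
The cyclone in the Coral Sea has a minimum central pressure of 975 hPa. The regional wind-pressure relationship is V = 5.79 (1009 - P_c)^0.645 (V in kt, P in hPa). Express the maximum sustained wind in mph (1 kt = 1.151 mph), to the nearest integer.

65 mph

ΔP = 1009 − 975 = 34 hPa.
V ≈ 5.79 × 34^0.645 = 5.79 × 9.723 ≈ 56.297 kt.
56.297 × 1.151 ≈ 64.80 mph → 65 mph.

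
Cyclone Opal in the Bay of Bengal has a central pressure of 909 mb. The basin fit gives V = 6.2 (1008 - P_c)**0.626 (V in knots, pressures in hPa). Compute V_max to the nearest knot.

110 kt

ΔP = 1008 − 909 = 99 mb.
99^0.626 ≈ 17.753.
V ≈ 6.2 × 17.753 ≈ 110.1 kt.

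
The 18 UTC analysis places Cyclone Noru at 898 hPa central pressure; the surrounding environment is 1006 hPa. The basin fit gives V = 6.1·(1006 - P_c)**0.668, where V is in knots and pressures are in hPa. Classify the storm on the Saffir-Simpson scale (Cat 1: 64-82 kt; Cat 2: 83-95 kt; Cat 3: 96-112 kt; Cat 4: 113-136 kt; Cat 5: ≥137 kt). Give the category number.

ΔP = 1006 − 898 = 108 hPa.
V ≈ 6.1 × 108^0.668 = 6.1 × 22.82 ≈ 139 kt.
139 kt falls in the Category 5 band.

5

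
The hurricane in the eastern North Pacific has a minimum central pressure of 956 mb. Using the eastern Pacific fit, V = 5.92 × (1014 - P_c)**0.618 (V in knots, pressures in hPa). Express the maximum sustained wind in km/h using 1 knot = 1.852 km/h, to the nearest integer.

135 km/h

ΔP = 1014 − 956 = 58 mb.
V ≈ 5.92 × 58^0.618 = 5.92 × 12.297 ≈ 72.798 kt.
72.798 × 1.852 ≈ 134.82 km/h → 135 km/h.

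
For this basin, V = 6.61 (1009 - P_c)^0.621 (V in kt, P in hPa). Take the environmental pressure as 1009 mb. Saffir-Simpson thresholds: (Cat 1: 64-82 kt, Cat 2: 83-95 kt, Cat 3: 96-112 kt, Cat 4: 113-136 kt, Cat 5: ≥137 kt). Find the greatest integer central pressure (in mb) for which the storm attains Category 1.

Category 1 begins at V = 64 kt.
Required ΔP = (64/6.61)^(1/0.621) = 9.682^1.610 ≈ 38.70 mb.
P_c ≤ 1009 − 38.70 = 970.30, so the highest integer P_c is 970 mb.

970 mb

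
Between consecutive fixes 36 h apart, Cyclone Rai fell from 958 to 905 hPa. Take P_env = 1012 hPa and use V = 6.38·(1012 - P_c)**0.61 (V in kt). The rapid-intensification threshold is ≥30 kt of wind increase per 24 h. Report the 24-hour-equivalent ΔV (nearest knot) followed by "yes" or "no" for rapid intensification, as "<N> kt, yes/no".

V₁: ΔP = 54, V ≈ 6.38 × 54^0.61 ≈ 72.71 kt.
V₂: ΔP = 107, V ≈ 6.38 × 107^0.61 ≈ 110.34 kt.
ΔV over 36 h = 37.63 kt → 24 h equivalent = 37.63 × 24/36 ≈ 25.09 kt.
25 kt < 30 kt ⇒ not rapid intensification.

25 kt, no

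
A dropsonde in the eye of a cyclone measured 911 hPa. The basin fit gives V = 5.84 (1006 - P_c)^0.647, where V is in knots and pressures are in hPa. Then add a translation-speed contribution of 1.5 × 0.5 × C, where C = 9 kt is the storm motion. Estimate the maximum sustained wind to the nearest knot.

118 kt

ΔP = 1006 − 911 = 95 hPa.
95^0.647 ≈ 19.037.
V ≈ 5.84 × 19.037 ≈ 111.2 kt.
Translation term: 1.5 × 0.5 × 9 = 6.75 kt.
Corrected V ≈ 117.95 kt → 118 kt.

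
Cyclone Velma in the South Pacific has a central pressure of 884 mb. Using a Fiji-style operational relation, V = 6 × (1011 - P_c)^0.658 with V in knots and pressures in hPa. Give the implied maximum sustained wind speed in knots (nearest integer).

145 kt

ΔP = 1011 − 884 = 127 mb.
127^0.658 ≈ 24.227.
V ≈ 6 × 24.227 ≈ 145.4 kt.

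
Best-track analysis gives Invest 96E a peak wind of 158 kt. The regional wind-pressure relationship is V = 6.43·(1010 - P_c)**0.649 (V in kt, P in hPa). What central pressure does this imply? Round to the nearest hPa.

871 hPa

ΔP = (V / 6.43)^(1/0.649) = (158/6.43)^1.541.
158/6.43 = 24.572; 24.572^1.541 ≈ 138.82 hPa.
P_c = 1010 − 138.82 = 871.18 ≈ 871 hPa.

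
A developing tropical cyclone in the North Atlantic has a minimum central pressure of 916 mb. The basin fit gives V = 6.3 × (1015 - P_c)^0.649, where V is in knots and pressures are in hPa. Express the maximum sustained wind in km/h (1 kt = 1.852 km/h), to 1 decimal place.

230.2 km/h

ΔP = 1015 − 916 = 99 mb.
V ≈ 6.3 × 99^0.649 = 6.3 × 19.732 ≈ 124.310 kt.
124.310 × 1.852 ≈ 230.22 km/h → 230.2 km/h.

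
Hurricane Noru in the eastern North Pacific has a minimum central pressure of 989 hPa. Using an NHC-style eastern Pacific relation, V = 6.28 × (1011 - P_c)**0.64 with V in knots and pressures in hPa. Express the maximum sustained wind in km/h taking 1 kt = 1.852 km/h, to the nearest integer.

ΔP = 1011 − 989 = 22 hPa.
V ≈ 6.28 × 22^0.64 = 6.28 × 7.230 ≈ 45.406 kt.
45.406 × 1.852 ≈ 84.09 km/h → 84 km/h.

84 km/h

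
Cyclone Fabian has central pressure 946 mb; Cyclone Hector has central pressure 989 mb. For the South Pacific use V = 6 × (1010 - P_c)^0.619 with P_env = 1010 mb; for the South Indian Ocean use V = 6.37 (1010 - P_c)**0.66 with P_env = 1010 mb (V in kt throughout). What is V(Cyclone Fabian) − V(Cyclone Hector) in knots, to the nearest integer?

Cyclone Fabian: ΔP = 64; V ≈ 6 × 64^0.619 ≈ 78.74 kt.
Cyclone Hector: ΔP = 21; V ≈ 6.37 × 21^0.66 ≈ 47.51 kt.
Difference ≈ 78.74 − 47.51 = 31.23 → 31 kt.

31 kt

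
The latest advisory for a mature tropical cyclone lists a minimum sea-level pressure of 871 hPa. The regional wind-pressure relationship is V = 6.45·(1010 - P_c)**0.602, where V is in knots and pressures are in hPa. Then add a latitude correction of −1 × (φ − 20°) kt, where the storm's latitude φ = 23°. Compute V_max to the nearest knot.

ΔP = 1010 − 871 = 139 hPa.
139^0.602 ≈ 19.503.
V ≈ 6.45 × 19.503 ≈ 125.8 kt.
Latitude correction: −1 × (23 − 20) = -3 kt.
Corrected V ≈ 122.8 kt → 123 kt.

123 kt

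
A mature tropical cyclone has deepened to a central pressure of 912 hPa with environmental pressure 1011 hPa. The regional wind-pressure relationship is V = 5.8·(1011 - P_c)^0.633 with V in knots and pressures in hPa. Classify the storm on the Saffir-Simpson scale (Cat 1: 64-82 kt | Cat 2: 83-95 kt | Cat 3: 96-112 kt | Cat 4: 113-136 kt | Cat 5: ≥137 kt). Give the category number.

ΔP = 1011 − 912 = 99 hPa.
V ≈ 5.8 × 99^0.633 = 5.8 × 18.33 ≈ 106 kt.
106 kt falls in the Category 3 band.

3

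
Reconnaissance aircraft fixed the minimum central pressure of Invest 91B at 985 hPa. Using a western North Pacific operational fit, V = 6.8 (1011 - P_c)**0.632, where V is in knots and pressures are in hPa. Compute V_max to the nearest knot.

53 kt

ΔP = 1011 − 985 = 26 hPa.
26^0.632 ≈ 7.839.
V ≈ 6.8 × 7.839 ≈ 53.3 kt.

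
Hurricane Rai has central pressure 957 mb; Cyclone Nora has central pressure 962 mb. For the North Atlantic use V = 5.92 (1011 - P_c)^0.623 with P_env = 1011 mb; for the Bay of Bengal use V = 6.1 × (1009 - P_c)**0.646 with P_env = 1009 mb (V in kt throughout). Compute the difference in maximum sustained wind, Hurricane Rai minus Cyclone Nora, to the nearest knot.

-2 kt

Hurricane Rai: ΔP = 54; V ≈ 5.92 × 54^0.623 ≈ 71.06 kt.
Cyclone Nora: ΔP = 47; V ≈ 6.1 × 47^0.646 ≈ 73.37 kt.
Difference ≈ 71.06 − 73.37 = -2.31 → -2 kt.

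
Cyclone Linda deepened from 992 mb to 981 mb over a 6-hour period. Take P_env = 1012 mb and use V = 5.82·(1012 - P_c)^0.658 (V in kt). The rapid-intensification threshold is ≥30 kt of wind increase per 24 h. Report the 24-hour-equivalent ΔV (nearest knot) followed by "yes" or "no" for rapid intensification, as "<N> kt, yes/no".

56 kt, yes

V₁: ΔP = 20, V ≈ 5.82 × 20^0.658 ≈ 41.78 kt.
V₂: ΔP = 31, V ≈ 5.82 × 31^0.658 ≈ 55.75 kt.
ΔV over 6 h = 13.97 kt → 24 h equivalent = 13.97 × 24/6 ≈ 55.88 kt.
56 kt ≥ 30 kt ⇒ rapid intensification.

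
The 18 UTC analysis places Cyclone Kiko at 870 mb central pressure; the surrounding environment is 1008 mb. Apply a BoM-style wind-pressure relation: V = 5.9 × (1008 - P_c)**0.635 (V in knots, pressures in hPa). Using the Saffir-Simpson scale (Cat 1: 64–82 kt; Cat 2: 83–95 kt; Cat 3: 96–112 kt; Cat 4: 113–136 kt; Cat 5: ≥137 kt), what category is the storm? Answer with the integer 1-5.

4

ΔP = 1008 − 870 = 138 mb.
V ≈ 5.9 × 138^0.635 = 5.9 × 22.85 ≈ 135 kt.
135 kt falls in the Category 4 band.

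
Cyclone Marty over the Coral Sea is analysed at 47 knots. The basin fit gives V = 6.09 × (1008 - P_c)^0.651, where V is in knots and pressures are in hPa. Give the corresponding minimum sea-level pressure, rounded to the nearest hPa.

985 hPa

ΔP = (V / 6.09)^(1/0.651) = (47/6.09)^1.536.
47/6.09 = 7.718; 7.718^1.536 ≈ 23.08 hPa.
P_c = 1008 − 23.08 = 984.92 ≈ 985 hPa.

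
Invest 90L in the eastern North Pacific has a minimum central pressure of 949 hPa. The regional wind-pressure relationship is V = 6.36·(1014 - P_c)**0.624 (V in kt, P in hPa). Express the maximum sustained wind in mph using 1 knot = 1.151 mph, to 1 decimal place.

99.0 mph

ΔP = 1014 − 949 = 65 hPa.
V ≈ 6.36 × 65^0.624 = 6.36 × 13.529 ≈ 86.043 kt.
86.043 × 1.151 ≈ 99.04 mph → 99.0 mph.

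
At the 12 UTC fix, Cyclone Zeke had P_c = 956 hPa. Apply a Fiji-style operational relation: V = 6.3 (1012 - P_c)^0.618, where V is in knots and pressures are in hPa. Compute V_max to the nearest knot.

76 kt

ΔP = 1012 − 956 = 56 hPa.
56^0.618 ≈ 12.033.
V ≈ 6.3 × 12.033 ≈ 75.8 kt.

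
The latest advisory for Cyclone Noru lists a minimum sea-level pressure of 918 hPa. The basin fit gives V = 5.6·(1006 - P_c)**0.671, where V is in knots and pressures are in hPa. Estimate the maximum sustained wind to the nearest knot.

ΔP = 1006 − 918 = 88 hPa.
88^0.671 ≈ 20.172.
V ≈ 5.6 × 20.172 ≈ 113.0 kt.

113 kt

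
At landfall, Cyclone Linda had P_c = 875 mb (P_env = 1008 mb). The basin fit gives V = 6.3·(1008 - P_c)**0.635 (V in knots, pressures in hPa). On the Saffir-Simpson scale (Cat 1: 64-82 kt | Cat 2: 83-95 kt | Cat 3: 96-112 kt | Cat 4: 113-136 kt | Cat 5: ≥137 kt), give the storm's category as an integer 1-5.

5

ΔP = 1008 − 875 = 133 mb.
V ≈ 6.3 × 133^0.635 = 6.3 × 22.32 ≈ 141 kt.
141 kt falls in the Category 5 band.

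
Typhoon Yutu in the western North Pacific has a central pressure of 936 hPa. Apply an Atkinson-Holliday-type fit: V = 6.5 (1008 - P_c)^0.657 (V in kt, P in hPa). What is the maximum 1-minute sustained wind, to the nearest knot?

108 kt

ΔP = 1008 − 936 = 72 hPa.
72^0.657 ≈ 16.606.
V ≈ 6.5 × 16.606 ≈ 107.9 kt.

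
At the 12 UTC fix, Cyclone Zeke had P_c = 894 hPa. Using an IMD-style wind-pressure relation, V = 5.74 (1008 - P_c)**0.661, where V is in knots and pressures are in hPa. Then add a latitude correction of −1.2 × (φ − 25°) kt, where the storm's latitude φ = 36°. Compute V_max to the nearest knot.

118 kt

ΔP = 1008 − 894 = 114 hPa.
114^0.661 ≈ 22.888.
V ≈ 5.74 × 22.888 ≈ 131.4 kt.
Latitude correction: −1.2 × (36 − 25) = -13.2 kt.
Corrected V ≈ 118.2 kt → 118 kt.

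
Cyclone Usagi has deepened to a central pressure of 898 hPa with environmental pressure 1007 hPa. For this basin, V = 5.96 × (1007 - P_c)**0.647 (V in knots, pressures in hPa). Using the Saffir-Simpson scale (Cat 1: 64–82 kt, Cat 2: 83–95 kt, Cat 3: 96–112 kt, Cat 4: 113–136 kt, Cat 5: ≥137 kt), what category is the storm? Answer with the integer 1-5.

ΔP = 1007 − 898 = 109 hPa.
V ≈ 5.96 × 109^0.647 = 5.96 × 20.81 ≈ 124 kt.
124 kt falls in the Category 4 band.

4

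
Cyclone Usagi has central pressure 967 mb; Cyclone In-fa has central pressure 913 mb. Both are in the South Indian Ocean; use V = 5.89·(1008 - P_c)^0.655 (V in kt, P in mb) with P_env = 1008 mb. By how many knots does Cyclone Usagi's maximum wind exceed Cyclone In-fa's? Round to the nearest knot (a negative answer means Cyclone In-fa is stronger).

Cyclone Usagi: ΔP = 41; V ≈ 5.89 × 41^0.655 ≈ 67.06 kt.
Cyclone In-fa: ΔP = 95; V ≈ 5.89 × 95^0.655 ≈ 116.29 kt.
Difference ≈ 67.06 − 116.29 = -49.23 → -49 kt.

-49 kt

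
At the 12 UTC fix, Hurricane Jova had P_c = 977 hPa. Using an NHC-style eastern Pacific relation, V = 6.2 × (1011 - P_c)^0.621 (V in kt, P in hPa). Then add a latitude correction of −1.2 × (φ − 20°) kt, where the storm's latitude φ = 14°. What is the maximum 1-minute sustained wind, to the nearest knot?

ΔP = 1011 − 977 = 34 hPa.
34^0.621 ≈ 8.934.
V ≈ 6.2 × 8.934 ≈ 55.4 kt.
Latitude correction: −1.2 × (14 − 20) = 7.2 kt.
Corrected V ≈ 62.6 kt → 63 kt.

63 kt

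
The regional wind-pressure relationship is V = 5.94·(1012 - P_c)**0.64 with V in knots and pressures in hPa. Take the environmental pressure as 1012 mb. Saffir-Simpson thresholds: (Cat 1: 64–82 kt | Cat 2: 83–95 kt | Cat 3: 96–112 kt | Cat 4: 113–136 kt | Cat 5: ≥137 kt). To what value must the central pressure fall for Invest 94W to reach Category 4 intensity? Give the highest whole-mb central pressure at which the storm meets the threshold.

Category 4 begins at V = 113 kt.
Required ΔP = (113/5.94)^(1/0.64) = 19.024^1.562 ≈ 99.75 mb.
P_c ≤ 1012 − 99.75 = 912.25, so the highest integer P_c is 912 mb.

912 mb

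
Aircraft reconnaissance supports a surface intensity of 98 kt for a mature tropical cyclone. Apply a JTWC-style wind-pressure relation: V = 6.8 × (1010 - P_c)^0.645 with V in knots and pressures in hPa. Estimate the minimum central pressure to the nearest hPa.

947 hPa

ΔP = (V / 6.8)^(1/0.645) = (98/6.8)^1.550.
98/6.8 = 14.412; 14.412^1.550 ≈ 62.58 hPa.
P_c = 1010 − 62.58 = 947.42 ≈ 947 hPa.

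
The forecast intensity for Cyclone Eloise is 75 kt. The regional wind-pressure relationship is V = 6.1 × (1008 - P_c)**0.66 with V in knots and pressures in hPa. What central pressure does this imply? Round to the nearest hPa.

963 hPa

ΔP = (V / 6.1)^(1/0.66) = (75/6.1)^1.515.
75/6.1 = 12.295; 12.295^1.515 ≈ 44.78 hPa.
P_c = 1008 − 44.78 = 963.22 ≈ 963 hPa.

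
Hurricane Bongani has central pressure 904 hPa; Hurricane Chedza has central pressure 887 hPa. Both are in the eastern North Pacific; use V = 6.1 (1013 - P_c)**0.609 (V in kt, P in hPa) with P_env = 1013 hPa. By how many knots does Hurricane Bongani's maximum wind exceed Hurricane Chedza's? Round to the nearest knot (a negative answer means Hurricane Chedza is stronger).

-10 kt

Hurricane Bongani: ΔP = 109; V ≈ 6.1 × 109^0.609 ≈ 106.20 kt.
Hurricane Chedza: ΔP = 126; V ≈ 6.1 × 126^0.609 ≈ 116.00 kt.
Difference ≈ 106.20 − 116.00 = -9.80 → -10 kt.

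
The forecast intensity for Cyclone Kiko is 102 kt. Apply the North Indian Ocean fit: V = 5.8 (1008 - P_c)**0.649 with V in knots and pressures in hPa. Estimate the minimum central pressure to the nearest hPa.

925 hPa

ΔP = (V / 5.8)^(1/0.649) = (102/5.8)^1.541.
102/5.8 = 17.586; 17.586^1.541 ≈ 82.91 hPa.
P_c = 1008 − 82.91 = 925.09 ≈ 925 hPa.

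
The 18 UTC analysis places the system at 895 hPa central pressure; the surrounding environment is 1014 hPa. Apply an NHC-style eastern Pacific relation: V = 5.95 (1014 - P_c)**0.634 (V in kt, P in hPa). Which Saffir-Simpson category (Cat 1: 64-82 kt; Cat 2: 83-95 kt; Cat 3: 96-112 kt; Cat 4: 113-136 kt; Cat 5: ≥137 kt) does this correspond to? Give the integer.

4

ΔP = 1014 − 895 = 119 hPa.
V ≈ 5.95 × 119^0.634 = 5.95 × 20.70 ≈ 123 kt.
123 kt falls in the Category 4 band.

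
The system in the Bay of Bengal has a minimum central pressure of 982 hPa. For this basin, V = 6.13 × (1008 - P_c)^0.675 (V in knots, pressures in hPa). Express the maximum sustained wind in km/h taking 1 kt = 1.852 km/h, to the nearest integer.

102 km/h

ΔP = 1008 − 982 = 26 hPa.
V ≈ 6.13 × 26^0.675 = 6.13 × 9.018 ≈ 55.280 kt.
55.280 × 1.852 ≈ 102.38 km/h → 102 km/h.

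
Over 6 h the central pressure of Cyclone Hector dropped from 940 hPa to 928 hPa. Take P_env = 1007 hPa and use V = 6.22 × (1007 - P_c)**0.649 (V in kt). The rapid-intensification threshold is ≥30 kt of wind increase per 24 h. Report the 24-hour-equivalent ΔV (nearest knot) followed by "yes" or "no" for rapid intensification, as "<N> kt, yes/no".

43 kt, yes

V₁: ΔP = 67, V ≈ 6.22 × 67^0.649 ≈ 95.26 kt.
V₂: ΔP = 79, V ≈ 6.22 × 79^0.649 ≈ 106.01 kt.
ΔV over 6 h = 10.75 kt → 24 h equivalent = 10.75 × 24/6 ≈ 43.00 kt.
43 kt ≥ 30 kt ⇒ rapid intensification.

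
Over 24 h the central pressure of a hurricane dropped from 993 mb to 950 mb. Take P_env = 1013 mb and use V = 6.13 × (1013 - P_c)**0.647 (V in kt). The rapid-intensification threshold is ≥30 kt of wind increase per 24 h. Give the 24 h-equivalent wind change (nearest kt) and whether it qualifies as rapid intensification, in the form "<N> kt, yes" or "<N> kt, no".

V₁: ΔP = 20, V ≈ 6.13 × 20^0.647 ≈ 42.58 kt.
V₂: ΔP = 63, V ≈ 6.13 × 63^0.647 ≈ 89.46 kt.
ΔV over 24 h = 46.88 kt → 24 h equivalent = 46.88 × 24/24 ≈ 46.88 kt.
47 kt ≥ 30 kt ⇒ rapid intensification.

47 kt, yes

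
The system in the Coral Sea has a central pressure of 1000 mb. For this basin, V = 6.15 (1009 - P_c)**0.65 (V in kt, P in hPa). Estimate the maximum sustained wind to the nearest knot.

ΔP = 1009 − 1000 = 9 mb.
9^0.65 ≈ 4.171.
V ≈ 6.15 × 4.171 ≈ 25.7 kt.

26 kt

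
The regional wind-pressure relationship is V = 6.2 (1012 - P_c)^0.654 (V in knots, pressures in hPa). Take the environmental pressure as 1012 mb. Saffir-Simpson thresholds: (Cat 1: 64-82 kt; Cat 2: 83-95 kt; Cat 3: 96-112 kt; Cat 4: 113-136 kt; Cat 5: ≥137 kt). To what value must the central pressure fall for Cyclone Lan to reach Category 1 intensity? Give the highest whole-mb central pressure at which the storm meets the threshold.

Category 1 begins at V = 64 kt.
Required ΔP = (64/6.2)^(1/0.654) = 10.323^1.529 ≈ 35.49 mb.
P_c ≤ 1012 − 35.49 = 976.51, so the highest integer P_c is 976 mb.

976 mb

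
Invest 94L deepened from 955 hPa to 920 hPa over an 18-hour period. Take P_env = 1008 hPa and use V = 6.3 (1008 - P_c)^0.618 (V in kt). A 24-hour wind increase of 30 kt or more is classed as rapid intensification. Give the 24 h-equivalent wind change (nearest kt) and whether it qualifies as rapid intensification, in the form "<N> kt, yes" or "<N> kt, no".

V₁: ΔP = 53, V ≈ 6.3 × 53^0.618 ≈ 73.27 kt.
V₂: ΔP = 88, V ≈ 6.3 × 88^0.618 ≈ 100.24 kt.
ΔV over 18 h = 26.97 kt → 24 h equivalent = 26.97 × 24/18 ≈ 35.96 kt.
36 kt ≥ 30 kt ⇒ rapid intensification.

36 kt, yes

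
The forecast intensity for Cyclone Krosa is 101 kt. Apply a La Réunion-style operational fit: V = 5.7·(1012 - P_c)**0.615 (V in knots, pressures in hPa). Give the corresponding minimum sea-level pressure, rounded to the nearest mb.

905 mb

ΔP = (V / 5.7)^(1/0.615) = (101/5.7)^1.626.
101/5.7 = 17.719; 17.719^1.626 ≈ 107.15 mb.
P_c = 1012 − 107.15 = 904.85 ≈ 905 mb.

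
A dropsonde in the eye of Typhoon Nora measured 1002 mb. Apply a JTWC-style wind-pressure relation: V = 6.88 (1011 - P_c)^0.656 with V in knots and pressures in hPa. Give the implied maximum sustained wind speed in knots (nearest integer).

ΔP = 1011 − 1002 = 9 mb.
9^0.656 ≈ 4.227.
V ≈ 6.88 × 4.227 ≈ 29.1 kt.

29 kt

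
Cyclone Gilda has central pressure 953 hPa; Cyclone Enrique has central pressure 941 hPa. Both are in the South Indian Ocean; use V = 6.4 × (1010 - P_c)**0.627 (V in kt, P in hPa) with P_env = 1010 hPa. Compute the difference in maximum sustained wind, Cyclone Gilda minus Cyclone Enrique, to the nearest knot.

-10 kt

Cyclone Gilda: ΔP = 57; V ≈ 6.4 × 57^0.627 ≈ 80.74 kt.
Cyclone Enrique: ΔP = 69; V ≈ 6.4 × 69^0.627 ≈ 91.02 kt.
Difference ≈ 80.74 − 91.02 = -10.28 → -10 kt.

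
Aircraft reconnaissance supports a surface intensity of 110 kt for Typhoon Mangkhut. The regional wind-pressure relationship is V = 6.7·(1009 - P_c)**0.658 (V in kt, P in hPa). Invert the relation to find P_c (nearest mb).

939 mb

ΔP = (V / 6.7)^(1/0.658) = (110/6.7)^1.520.
110/6.7 = 16.418; 16.418^1.520 ≈ 70.31 mb.
P_c = 1009 − 70.31 = 938.69 ≈ 939 mb.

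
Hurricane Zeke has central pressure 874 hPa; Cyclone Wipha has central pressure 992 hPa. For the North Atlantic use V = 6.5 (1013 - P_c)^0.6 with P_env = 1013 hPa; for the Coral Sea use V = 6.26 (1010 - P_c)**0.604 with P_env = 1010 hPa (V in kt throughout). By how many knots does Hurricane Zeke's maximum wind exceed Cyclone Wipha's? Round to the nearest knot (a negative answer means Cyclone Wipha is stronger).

Hurricane Zeke: ΔP = 139; V ≈ 6.5 × 139^0.6 ≈ 125.52 kt.
Cyclone Wipha: ΔP = 18; V ≈ 6.26 × 18^0.604 ≈ 35.87 kt.
Difference ≈ 125.52 − 35.87 = 89.65 → 90 kt.

90 kt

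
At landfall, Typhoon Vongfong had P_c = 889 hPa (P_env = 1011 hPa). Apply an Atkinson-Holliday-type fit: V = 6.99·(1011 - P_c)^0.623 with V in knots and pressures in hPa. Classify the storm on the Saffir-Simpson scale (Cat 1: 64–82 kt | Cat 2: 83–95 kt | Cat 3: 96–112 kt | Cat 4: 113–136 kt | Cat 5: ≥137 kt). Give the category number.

ΔP = 1011 − 889 = 122 hPa.
V ≈ 6.99 × 122^0.623 = 6.99 × 19.94 ≈ 139 kt.
139 kt falls in the Category 5 band.

5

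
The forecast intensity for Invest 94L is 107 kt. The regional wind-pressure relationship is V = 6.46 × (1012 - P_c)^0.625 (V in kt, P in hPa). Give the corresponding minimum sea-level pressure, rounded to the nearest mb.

ΔP = (V / 6.46)^(1/0.625) = (107/6.46)^1.600.
107/6.46 = 16.563; 16.563^1.600 ≈ 89.26 mb.
P_c = 1012 − 89.26 = 922.74 ≈ 923 mb.

923 mb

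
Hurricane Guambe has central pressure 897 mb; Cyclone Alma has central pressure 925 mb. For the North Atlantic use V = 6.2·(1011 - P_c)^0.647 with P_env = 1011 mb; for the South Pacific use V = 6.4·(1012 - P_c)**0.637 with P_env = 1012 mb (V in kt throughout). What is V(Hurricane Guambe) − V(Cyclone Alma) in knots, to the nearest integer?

Hurricane Guambe: ΔP = 114; V ≈ 6.2 × 114^0.647 ≈ 132.80 kt.
Cyclone Alma: ΔP = 87; V ≈ 6.4 × 87^0.637 ≈ 110.07 kt.
Difference ≈ 132.80 − 110.07 = 22.73 → 23 kt.

23 kt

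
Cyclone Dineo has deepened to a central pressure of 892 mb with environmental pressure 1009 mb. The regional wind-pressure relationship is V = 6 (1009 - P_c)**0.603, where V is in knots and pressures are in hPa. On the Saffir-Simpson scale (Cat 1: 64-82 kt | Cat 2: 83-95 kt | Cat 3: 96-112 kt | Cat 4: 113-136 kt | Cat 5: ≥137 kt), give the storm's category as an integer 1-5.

3

ΔP = 1009 − 892 = 117 mb.
V ≈ 6 × 117^0.603 = 6 × 17.67 ≈ 106 kt.
106 kt falls in the Category 3 band.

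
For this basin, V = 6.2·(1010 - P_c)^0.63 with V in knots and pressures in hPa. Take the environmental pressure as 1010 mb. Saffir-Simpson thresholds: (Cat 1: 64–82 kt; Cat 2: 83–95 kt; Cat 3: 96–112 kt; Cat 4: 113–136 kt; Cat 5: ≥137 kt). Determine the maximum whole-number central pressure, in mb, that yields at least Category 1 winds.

Category 1 begins at V = 64 kt.
Required ΔP = (64/6.2)^(1/0.63) = 10.323^1.587 ≈ 40.66 mb.
P_c ≤ 1010 − 40.66 = 969.34, so the highest integer P_c is 969 mb.

969 mb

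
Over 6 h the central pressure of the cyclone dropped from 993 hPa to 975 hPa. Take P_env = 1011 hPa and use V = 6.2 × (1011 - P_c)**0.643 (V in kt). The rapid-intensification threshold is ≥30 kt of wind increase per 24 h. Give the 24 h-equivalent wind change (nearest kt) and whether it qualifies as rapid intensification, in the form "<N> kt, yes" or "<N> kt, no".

V₁: ΔP = 18, V ≈ 6.2 × 18^0.643 ≈ 39.77 kt.
V₂: ΔP = 36, V ≈ 6.2 × 36^0.643 ≈ 62.10 kt.
ΔV over 6 h = 22.33 kt → 24 h equivalent = 22.33 × 24/6 ≈ 89.32 kt.
89 kt ≥ 30 kt ⇒ rapid intensification.

89 kt, yes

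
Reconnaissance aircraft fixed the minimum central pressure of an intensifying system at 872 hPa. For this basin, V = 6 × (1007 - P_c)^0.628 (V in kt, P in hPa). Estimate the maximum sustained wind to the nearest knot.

131 kt

ΔP = 1007 − 872 = 135 hPa.
135^0.628 ≈ 21.770.
V ≈ 6 × 21.770 ≈ 130.6 kt.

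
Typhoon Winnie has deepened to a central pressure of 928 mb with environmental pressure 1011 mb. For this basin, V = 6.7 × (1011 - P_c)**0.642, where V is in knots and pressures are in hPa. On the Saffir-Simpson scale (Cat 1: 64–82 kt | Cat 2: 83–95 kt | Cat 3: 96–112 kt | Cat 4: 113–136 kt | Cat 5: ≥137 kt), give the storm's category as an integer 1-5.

4

ΔP = 1011 − 928 = 83 mb.
V ≈ 6.7 × 83^0.642 = 6.7 × 17.06 ≈ 114 kt.
114 kt falls in the Category 4 band.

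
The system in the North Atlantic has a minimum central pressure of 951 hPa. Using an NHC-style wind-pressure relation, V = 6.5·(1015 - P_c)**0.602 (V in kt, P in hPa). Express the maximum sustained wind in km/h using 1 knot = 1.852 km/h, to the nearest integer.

147 km/h

ΔP = 1015 − 951 = 64 hPa.
V ≈ 6.5 × 64^0.602 = 6.5 × 12.227 ≈ 79.476 kt.
79.476 × 1.852 ≈ 147.19 km/h → 147 km/h.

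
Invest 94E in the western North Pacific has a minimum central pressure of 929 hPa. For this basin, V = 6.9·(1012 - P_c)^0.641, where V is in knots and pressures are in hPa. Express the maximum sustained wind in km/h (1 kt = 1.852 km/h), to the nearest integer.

217 km/h

ΔP = 1012 − 929 = 83 hPa.
V ≈ 6.9 × 83^0.641 = 6.9 × 16.987 ≈ 117.214 kt.
117.214 × 1.852 ≈ 217.08 km/h → 217 km/h.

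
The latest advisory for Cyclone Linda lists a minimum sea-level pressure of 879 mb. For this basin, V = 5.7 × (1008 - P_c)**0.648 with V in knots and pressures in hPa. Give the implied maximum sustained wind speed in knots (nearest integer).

133 kt

ΔP = 1008 − 879 = 129 mb.
129^0.648 ≈ 23.316.
V ≈ 5.7 × 23.316 ≈ 132.9 kt.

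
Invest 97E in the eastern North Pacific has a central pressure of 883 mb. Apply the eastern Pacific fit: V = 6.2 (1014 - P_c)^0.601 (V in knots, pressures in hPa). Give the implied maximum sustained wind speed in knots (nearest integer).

116 kt

ΔP = 1014 − 883 = 131 mb.
131^0.601 ≈ 18.728.
V ≈ 6.2 × 18.728 ≈ 116.1 kt.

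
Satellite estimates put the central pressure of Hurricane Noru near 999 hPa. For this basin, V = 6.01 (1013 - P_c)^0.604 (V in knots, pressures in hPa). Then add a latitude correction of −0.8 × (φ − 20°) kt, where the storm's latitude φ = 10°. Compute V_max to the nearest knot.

38 kt

ΔP = 1013 − 999 = 14 hPa.
14^0.604 ≈ 4.923.
V ≈ 6.01 × 4.923 ≈ 29.6 kt.
Latitude correction: −0.8 × (10 − 20) = 8 kt.
Corrected V ≈ 37.6 kt → 38 kt.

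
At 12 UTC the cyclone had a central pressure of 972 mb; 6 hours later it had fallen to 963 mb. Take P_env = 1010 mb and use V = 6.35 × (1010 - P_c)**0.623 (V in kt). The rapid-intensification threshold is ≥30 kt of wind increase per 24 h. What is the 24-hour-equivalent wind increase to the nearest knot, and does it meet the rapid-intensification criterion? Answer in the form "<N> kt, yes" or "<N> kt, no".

V₁: ΔP = 38, V ≈ 6.35 × 38^0.623 ≈ 61.23 kt.
V₂: ΔP = 47, V ≈ 6.35 × 47^0.623 ≈ 69.90 kt.
ΔV over 6 h = 8.67 kt → 24 h equivalent = 8.67 × 24/6 ≈ 34.68 kt.
35 kt ≥ 30 kt ⇒ rapid intensification.

35 kt, yes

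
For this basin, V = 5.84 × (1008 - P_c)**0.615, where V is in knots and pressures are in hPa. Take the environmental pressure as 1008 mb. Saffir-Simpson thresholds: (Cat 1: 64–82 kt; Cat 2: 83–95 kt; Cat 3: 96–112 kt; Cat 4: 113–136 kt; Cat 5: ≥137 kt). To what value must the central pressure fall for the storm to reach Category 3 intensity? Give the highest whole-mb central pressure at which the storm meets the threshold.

913 mb

Category 3 begins at V = 96 kt.
Required ΔP = (96/5.84)^(1/0.615) = 16.438^1.626 ≈ 94.84 mb.
P_c ≤ 1008 − 94.84 = 913.16, so the highest integer P_c is 913 mb.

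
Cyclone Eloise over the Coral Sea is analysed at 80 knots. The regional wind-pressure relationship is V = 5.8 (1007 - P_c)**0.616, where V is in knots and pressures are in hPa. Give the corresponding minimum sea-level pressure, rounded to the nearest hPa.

936 hPa

ΔP = (V / 5.8)^(1/0.616) = (80/5.8)^1.623.
80/5.8 = 13.793; 13.793^1.623 ≈ 70.81 hPa.
P_c = 1007 − 70.81 = 936.19 ≈ 936 hPa.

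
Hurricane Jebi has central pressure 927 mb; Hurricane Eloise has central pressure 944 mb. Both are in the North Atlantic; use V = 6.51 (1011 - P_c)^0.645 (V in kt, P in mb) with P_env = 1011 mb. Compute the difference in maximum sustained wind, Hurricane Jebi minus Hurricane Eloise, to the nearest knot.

15 kt

Hurricane Jebi: ΔP = 84; V ≈ 6.51 × 84^0.645 ≈ 113.43 kt.
Hurricane Eloise: ΔP = 67; V ≈ 6.51 × 67^0.645 ≈ 98.04 kt.
Difference ≈ 113.43 − 98.04 = 15.39 → 15 kt.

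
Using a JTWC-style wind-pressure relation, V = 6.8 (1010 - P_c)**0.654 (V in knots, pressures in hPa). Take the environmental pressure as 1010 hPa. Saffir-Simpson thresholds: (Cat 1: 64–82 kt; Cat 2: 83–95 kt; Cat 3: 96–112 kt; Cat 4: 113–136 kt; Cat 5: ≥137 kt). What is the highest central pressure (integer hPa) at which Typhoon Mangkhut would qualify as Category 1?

979 hPa

Category 1 begins at V = 64 kt.
Required ΔP = (64/6.8)^(1/0.654) = 9.412^1.529 ≈ 30.82 hPa.
P_c ≤ 1010 − 30.82 = 979.18, so the highest integer P_c is 979 hPa.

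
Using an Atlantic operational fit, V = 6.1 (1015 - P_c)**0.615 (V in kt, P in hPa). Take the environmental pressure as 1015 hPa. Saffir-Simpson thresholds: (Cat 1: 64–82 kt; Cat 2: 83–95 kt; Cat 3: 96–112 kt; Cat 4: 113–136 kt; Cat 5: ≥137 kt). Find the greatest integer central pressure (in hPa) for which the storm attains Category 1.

969 hPa

Category 1 begins at V = 64 kt.
Required ΔP = (64/6.1)^(1/0.615) = 10.492^1.626 ≈ 45.70 hPa.
P_c ≤ 1015 − 45.70 = 969.30, so the highest integer P_c is 969 hPa.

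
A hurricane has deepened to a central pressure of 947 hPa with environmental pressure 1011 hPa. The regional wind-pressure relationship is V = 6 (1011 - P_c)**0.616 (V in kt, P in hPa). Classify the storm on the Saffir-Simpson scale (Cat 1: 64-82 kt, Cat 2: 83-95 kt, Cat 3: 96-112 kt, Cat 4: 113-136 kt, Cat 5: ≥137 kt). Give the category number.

ΔP = 1011 − 947 = 64 hPa.
V ≈ 6 × 64^0.616 = 6 × 12.96 ≈ 78 kt.
78 kt falls in the Category 1 band.

1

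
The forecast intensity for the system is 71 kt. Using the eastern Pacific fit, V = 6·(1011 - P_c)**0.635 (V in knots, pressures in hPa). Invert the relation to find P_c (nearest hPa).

ΔP = (V / 6)^(1/0.635) = (71/6)^1.575.
71/6 = 11.833; 11.833^1.575 ≈ 48.97 hPa.
P_c = 1011 − 48.97 = 962.03 ≈ 962 hPa.

962 hPa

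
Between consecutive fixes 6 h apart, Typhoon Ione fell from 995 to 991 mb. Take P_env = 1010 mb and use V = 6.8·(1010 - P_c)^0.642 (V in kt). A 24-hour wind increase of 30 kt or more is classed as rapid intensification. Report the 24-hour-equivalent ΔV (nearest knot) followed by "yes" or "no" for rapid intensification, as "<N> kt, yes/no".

V₁: ΔP = 15, V ≈ 6.8 × 15^0.642 ≈ 38.69 kt.
V₂: ΔP = 19, V ≈ 6.8 × 19^0.642 ≈ 45.03 kt.
ΔV over 6 h = 6.34 kt → 24 h equivalent = 6.34 × 24/6 ≈ 25.36 kt.
25 kt < 30 kt ⇒ not rapid intensification.

25 kt, no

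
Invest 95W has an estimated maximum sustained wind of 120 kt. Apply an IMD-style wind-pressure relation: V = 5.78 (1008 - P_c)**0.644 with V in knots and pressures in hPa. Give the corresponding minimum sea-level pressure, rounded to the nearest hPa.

897 hPa

ΔP = (V / 5.78)^(1/0.644) = (120/5.78)^1.553.
120/5.78 = 20.761; 20.761^1.553 ≈ 111.03 hPa.
P_c = 1008 − 111.03 = 896.97 ≈ 897 hPa.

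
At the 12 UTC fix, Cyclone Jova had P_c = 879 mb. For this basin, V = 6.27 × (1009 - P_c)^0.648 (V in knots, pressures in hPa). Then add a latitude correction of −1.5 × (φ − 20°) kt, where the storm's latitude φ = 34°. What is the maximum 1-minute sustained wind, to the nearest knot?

126 kt

ΔP = 1009 − 879 = 130 mb.
130^0.648 ≈ 23.433.
V ≈ 6.27 × 23.433 ≈ 146.9 kt.
Latitude correction: −1.5 × (34 − 20) = -21 kt.
Corrected V ≈ 125.9 kt → 126 kt.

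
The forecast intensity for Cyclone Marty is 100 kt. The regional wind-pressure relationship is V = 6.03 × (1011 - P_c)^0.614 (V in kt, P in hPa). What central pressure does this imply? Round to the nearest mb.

914 mb

ΔP = (V / 6.03)^(1/0.614) = (100/6.03)^1.629.
100/6.03 = 16.584; 16.584^1.629 ≈ 96.93 mb.
P_c = 1011 − 96.93 = 914.07 ≈ 914 mb.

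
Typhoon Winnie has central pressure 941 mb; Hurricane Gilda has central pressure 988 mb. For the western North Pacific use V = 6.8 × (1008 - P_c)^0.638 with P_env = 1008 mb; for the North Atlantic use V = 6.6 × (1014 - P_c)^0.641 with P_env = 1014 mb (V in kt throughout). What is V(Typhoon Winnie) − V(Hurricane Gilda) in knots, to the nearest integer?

Typhoon Winnie: ΔP = 67; V ≈ 6.8 × 67^0.638 ≈ 99.44 kt.
Hurricane Gilda: ΔP = 26; V ≈ 6.6 × 26^0.641 ≈ 53.28 kt.
Difference ≈ 99.44 − 53.28 = 46.16 → 46 kt.

46 kt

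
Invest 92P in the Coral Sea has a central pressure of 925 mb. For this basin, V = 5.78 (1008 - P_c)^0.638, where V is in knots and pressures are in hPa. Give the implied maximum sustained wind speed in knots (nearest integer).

ΔP = 1008 − 925 = 83 mb.
83^0.638 ≈ 16.764.
V ≈ 5.78 × 16.764 ≈ 96.9 kt.

97 kt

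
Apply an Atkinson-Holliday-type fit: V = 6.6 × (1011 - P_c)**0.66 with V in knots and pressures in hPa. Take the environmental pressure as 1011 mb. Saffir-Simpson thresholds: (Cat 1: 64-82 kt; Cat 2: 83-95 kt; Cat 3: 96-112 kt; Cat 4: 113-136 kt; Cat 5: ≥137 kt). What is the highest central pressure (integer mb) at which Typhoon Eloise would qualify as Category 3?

Category 3 begins at V = 96 kt.
Required ΔP = (96/6.6)^(1/0.66) = 14.545^1.515 ≈ 57.77 mb.
P_c ≤ 1011 − 57.77 = 953.23, so the highest integer P_c is 953 mb.

953 mb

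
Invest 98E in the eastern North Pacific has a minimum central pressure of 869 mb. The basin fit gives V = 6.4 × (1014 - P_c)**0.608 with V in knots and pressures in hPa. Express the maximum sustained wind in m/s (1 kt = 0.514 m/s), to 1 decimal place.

67.8 m/s

ΔP = 1014 − 869 = 145 mb.
V ≈ 6.4 × 145^0.608 = 6.4 × 20.612 ≈ 131.914 kt.
131.914 × 0.514 ≈ 67.80 m/s → 67.8 m/s.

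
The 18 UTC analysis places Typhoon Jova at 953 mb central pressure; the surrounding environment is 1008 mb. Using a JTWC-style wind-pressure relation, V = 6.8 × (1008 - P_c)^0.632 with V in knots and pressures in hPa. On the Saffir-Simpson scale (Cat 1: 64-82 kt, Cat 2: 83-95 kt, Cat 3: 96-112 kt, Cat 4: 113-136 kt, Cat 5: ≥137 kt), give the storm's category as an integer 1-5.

ΔP = 1008 − 953 = 55 mb.
V ≈ 6.8 × 55^0.632 = 6.8 × 12.59 ≈ 86 kt.
86 kt falls in the Category 2 band.

2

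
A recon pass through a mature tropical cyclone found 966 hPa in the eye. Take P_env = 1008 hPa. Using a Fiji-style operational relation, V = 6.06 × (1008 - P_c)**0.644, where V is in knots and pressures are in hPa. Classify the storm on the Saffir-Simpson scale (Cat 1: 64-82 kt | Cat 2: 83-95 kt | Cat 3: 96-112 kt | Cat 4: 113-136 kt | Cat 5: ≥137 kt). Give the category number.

1

ΔP = 1008 − 966 = 42 hPa.
V ≈ 6.06 × 42^0.644 = 6.06 × 11.10 ≈ 67 kt.
67 kt falls in the Category 1 band.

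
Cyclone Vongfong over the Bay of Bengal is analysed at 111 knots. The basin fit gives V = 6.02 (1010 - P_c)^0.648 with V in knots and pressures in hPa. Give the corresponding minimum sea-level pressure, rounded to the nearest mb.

920 mb

ΔP = (V / 6.02)^(1/0.648) = (111/6.02)^1.543.
111/6.02 = 18.439; 18.439^1.543 ≈ 89.80 mb.
P_c = 1010 − 89.80 = 920.20 ≈ 920 mb.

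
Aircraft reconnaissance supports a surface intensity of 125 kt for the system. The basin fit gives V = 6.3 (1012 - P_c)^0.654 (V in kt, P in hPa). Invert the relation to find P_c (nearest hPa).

916 hPa

ΔP = (V / 6.3)^(1/0.654) = (125/6.3)^1.529.
125/6.3 = 19.841; 19.841^1.529 ≈ 96.39 hPa.
P_c = 1012 − 96.39 = 915.61 ≈ 916 hPa.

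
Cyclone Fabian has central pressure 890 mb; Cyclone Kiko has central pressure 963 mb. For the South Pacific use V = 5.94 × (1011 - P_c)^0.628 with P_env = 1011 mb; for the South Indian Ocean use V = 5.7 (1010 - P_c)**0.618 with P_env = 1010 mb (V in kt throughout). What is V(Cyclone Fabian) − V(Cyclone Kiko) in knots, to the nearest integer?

Cyclone Fabian: ΔP = 121; V ≈ 5.94 × 121^0.628 ≈ 120.72 kt.
Cyclone Kiko: ΔP = 47; V ≈ 5.7 × 47^0.618 ≈ 61.55 kt.
Difference ≈ 120.72 − 61.55 = 59.17 → 59 kt.

59 kt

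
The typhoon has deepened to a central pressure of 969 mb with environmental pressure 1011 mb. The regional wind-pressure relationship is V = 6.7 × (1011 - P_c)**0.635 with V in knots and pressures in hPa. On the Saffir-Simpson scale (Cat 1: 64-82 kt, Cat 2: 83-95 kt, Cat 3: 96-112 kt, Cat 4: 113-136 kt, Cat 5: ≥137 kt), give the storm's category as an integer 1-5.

ΔP = 1011 − 969 = 42 mb.
V ≈ 6.7 × 42^0.635 = 6.7 × 10.73 ≈ 72 kt.
72 kt falls in the Category 1 band.

1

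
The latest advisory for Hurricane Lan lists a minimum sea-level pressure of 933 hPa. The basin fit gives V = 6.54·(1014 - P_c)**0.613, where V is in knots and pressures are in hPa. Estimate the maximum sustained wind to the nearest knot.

97 kt

ΔP = 1014 − 933 = 81 hPa.
81^0.613 ≈ 14.788.
V ≈ 6.54 × 14.788 ≈ 96.7 kt.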